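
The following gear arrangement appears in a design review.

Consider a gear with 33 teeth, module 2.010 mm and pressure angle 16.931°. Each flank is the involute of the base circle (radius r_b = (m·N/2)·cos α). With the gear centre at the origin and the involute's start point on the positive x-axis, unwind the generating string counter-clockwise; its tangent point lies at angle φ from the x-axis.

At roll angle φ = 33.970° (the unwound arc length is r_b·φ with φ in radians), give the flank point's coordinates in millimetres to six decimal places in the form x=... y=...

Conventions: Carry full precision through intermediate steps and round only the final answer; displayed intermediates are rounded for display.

recognized (one wheel, involute flank): single-mesh tooth geometry, m = 2.010, N = 33
pitch radius r_p = m·N/2 = 2.010·33/2 = 33.165000
base radius r_b = r_p·cos α = 33.165000·cos 16.931° = 31.727502
roll angle φ = 33.970° = 0.59288835 rad
x = r_b·(cos φ + φ·sin φ) = 36.823313
y = r_b·(sin φ − φ·cos φ) = 2.127599

x=36.823313 y=2.127599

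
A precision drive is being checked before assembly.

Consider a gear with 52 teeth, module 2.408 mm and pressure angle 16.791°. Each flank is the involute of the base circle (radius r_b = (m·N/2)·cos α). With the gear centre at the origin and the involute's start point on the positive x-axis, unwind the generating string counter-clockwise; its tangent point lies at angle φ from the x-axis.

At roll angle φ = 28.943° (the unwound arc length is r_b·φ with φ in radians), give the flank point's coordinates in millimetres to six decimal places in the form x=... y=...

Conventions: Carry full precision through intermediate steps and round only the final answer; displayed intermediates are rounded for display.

x=67.105201 y=2.510302

recognized (one wheel, involute flank): single-mesh tooth geometry, m = 2.408, N = 52
pitch radius r_p = m·N/2 = 2.408·52/2 = 62.608000
base radius r_b = r_p·cos α = 62.608000·cos 16.791° = 59.938701
roll angle φ = 28.943° = 0.50515065 rad
x = r_b·(cos φ + φ·sin φ) = 67.105201
y = r_b·(sin φ − φ·cos φ) = 2.510302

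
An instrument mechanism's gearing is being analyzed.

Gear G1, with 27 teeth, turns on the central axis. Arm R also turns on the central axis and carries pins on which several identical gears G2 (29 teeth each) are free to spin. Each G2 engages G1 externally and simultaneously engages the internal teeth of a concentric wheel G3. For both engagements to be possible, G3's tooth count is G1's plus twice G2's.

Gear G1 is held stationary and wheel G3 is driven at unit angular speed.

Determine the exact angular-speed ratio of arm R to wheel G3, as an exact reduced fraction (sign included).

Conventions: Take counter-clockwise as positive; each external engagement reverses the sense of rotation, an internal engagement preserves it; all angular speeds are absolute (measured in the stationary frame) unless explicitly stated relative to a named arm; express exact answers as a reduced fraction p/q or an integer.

class = planetary set [G3 = 27+2·29 = 85; Willis about the carrier]
ring teeth: 27 + 2·29 = 85
27(ω_sun−ω_arm) = −85(ω_ring−ω_arm),  ω_sun = 0, ω_ring = 1
27(0−ω_arm) = −85(1−ω_arm)  ⇒  112·ω_arm = 85  ⇒  ω_arm = 85/112
ω_out/ω_in = 85/112

85/112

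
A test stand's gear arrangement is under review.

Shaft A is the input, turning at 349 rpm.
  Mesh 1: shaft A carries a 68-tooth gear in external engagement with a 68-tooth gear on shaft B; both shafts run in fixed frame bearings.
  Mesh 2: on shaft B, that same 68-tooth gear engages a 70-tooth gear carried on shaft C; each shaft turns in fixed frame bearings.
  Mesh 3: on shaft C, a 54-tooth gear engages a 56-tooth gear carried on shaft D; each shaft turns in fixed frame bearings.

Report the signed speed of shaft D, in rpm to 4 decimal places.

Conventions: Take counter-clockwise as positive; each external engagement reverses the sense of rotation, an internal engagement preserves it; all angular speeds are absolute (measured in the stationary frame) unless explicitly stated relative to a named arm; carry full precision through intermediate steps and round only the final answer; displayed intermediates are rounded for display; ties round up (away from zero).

-326.9204 rpm

topology: fixed-axis compound train — 3 meshes, A→D
mesh 1 [68T→68T]: ω = 349.0000×68/68 = 349.0000 rpm, sense flips to −
mesh 2 [68T→70T]: ω = 349.0000×68/70 = 339.0286 rpm, sense flips to +
mesh 3 [54T→56T]: ω = 339.0286×54/56 = 326.9204 rpm, sense flips to −
signed output speed = -326.9204 rpm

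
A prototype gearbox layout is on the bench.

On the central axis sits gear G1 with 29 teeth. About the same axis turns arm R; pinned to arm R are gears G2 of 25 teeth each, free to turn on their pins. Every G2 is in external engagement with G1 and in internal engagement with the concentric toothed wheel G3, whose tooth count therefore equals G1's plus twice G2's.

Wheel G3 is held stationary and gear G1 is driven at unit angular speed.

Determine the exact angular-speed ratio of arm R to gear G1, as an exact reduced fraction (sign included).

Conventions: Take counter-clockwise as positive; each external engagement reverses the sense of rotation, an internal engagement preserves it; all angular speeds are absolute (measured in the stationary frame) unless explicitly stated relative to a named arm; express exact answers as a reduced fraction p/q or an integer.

class = planetary set [G3 = 29+2·25 = 79; Willis about the carrier]
ring teeth: 29 + 2·25 = 79
29(ω_sun−ω_arm) = −79(ω_ring−ω_arm),  ω_ring = 0, ω_sun = 1
29(1−ω_arm) = −79(0−ω_arm)  ⇒  108·ω_arm = 29  ⇒  ω_arm = 29/108
ω_out/ω_in = 29/108

29/108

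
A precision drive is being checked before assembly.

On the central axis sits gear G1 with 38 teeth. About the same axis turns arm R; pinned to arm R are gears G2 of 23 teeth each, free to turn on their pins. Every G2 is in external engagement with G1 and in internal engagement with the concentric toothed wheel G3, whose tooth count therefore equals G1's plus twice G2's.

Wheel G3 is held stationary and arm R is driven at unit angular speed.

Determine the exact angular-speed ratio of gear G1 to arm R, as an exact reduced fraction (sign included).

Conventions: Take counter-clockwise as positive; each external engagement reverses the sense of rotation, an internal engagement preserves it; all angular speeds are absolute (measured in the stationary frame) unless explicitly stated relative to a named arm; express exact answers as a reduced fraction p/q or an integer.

topology: planetary set — G1 38T / G2 23T / G3 84T, arm = carrier (Willis)
ring teeth: 38 + 2·23 = 84
38(ω_sun−ω_arm) = −84(ω_ring−ω_arm),  ω_ring = 0, ω_arm = 1
ω_sun = 1 − (84/38)(0−1) = 61/19
ω_out/ω_in = 61/19

61/19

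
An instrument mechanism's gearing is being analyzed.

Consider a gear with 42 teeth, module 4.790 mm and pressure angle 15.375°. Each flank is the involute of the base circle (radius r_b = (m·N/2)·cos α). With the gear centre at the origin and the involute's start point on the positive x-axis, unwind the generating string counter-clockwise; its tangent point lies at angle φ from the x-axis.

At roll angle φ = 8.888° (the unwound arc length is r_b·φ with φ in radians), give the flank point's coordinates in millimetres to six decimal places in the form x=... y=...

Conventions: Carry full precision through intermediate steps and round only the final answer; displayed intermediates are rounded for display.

single-mesh involute tooth geometry (42T wheel at module 4.790)
pitch radius r_p = m·N/2 = 4.790·42/2 = 100.590000
base radius r_b = r_p·cos α = 100.590000·cos 15.375° = 96.990003
roll angle φ = 8.888° = 0.15512486 rad
x = r_b·(cos φ + φ·sin φ) = 98.149962
y = r_b·(sin φ − φ·cos φ) = 0.120394

x=98.149962 y=0.120394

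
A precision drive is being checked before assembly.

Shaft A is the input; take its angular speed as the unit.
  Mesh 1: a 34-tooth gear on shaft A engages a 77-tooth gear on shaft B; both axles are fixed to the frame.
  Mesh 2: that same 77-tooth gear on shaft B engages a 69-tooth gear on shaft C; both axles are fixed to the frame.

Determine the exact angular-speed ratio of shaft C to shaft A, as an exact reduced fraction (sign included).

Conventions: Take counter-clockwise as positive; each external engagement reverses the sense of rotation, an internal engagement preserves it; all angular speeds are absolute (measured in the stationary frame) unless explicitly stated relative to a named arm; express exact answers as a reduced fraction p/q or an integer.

34/69

class = fixed-axis compound train [2 meshes; 2 ratios multiply, 2 sense flips]
mesh 1 [34T→77T]: running ratio 34/77, sense −
mesh 2 [77T→69T]: running ratio 34/69, sense +
ω_out/ω_in = 34/69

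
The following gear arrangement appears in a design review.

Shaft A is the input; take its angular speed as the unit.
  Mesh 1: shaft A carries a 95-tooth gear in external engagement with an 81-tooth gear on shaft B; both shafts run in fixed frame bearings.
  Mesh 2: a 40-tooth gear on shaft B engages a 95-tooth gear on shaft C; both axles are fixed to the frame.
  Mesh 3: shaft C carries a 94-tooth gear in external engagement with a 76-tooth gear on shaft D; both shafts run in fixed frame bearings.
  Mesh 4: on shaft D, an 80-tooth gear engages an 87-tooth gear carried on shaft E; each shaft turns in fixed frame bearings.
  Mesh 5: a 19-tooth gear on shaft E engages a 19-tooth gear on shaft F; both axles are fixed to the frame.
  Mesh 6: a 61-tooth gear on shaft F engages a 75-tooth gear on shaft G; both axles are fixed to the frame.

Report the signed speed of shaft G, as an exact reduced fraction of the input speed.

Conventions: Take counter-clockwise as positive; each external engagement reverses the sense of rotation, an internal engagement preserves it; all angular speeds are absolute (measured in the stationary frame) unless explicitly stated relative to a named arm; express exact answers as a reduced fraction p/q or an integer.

6-mesh fixed-axis compound train (all bearings frame-fixed)
mesh 1 [95T→81T]: |ω|/ω_in = 1×95/81 = 95/81, sense flips to −
mesh 2 [40T→95T]: |ω|/ω_in = (95/81)×40/95 = 40/81, sense flips to +
mesh 3 [94T→76T]: |ω|/ω_in = (40/81)×94/76 = 940/1539, sense flips to −
mesh 4 [80T→87T]: |ω|/ω_in = (940/1539)×80/87 = 75200/133893, sense flips to +
mesh 5 [19T→19T]: |ω|/ω_in = (75200/133893)×19/19 = 75200/133893, sense flips to −
mesh 6 [61T→75T]: |ω|/ω_in = (75200/133893)×61/75 = 183488/401679, sense flips to +
signed output speed (× input speed) = 183488/401679

183488/401679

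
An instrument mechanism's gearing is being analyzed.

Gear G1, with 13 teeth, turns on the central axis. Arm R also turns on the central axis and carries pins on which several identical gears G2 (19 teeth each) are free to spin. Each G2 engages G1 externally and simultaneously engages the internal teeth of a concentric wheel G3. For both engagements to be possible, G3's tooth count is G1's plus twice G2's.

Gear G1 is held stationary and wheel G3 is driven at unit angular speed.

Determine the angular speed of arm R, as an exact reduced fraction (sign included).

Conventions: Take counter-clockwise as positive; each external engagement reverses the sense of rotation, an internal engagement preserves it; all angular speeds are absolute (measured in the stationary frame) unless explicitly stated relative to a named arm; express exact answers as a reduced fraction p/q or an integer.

topology: planetary set — G1 13T / G2 19T / G3 51T, arm = carrier (Willis)
ring teeth: 13 + 2·19 = 51
13(ω_sun−ω_arm) = −51(ω_ring−ω_arm),  ω_sun = 0, ω_ring = 1
13(0−ω_arm) = −51(1−ω_arm)  ⇒  64·ω_arm = 51  ⇒  ω_arm = 51/64
exact speed ratio = 51/64

51/64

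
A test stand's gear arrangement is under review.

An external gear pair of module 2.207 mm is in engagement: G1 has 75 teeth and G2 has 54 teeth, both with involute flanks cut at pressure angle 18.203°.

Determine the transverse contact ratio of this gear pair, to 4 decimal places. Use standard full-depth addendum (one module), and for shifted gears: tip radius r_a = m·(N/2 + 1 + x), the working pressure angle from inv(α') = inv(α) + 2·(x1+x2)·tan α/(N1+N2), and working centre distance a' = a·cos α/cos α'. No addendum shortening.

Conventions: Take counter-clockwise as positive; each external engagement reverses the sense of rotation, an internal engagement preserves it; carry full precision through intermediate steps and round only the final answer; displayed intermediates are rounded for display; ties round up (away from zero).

1.9048

class = single-mesh tooth geometry [involute pair 75T × 54T, m = 2.207]
base radii: r_b1 = 78.620708, r_b2 = 56.606910
tip radii: r_a1 = 84.969500, r_a2 = 61.796000
no profile shift: α' = α, a' = a
action lengths: √(r_a1²−r_b1²) = 32.227320, √(r_a2²−r_b2²) = 24.787161
base pitch p_b = π·m·cos α = 6.586513
CR = (32.227320 + 24.787161 − 142.351500·sin 18.20300°)/6.586513 = 1.904810
contact ratio ≈ 1.9048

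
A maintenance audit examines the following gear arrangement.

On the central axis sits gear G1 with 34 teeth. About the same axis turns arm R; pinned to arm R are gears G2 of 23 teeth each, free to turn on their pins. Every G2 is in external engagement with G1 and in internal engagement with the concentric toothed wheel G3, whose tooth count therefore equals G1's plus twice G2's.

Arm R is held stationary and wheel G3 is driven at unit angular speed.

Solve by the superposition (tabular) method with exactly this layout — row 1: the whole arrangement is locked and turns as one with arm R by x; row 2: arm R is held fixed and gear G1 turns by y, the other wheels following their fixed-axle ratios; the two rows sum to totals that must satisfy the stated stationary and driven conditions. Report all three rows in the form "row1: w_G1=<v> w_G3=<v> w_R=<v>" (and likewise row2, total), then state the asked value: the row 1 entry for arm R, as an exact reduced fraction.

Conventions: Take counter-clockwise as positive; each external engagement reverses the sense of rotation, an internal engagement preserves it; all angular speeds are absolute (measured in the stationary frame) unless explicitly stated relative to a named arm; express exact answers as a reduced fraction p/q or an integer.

class = planetary set [G3 = 34+2·23 = 80; Willis about the carrier]
row 1 — lock + rotate with arm: ω_sun = ω_ring = ω_arm = x
row 2: sun turns y, ring = −(34/80)·y, arm 0
boundary: total ω_arm = x = 0 and total ω_ring = x − (34/80)·y = 1  ⇒  y = -40/17, x = 0
row 2 ring = −(34/80)·(-40/17) = 1
totals (row 1 + row 2): sun 0 + (-40/17) = -40/17, ring 0 + 1 = 1, arm 0 + 0 = 0
asked cell (row1, arm) = 0

row1: w_G1=0 w_G3=0 w_R=0
row2: w_G1=-40/17 w_G3=1 w_R=0
total: w_G1=-40/17 w_G3=1 w_R=0
asked value: 0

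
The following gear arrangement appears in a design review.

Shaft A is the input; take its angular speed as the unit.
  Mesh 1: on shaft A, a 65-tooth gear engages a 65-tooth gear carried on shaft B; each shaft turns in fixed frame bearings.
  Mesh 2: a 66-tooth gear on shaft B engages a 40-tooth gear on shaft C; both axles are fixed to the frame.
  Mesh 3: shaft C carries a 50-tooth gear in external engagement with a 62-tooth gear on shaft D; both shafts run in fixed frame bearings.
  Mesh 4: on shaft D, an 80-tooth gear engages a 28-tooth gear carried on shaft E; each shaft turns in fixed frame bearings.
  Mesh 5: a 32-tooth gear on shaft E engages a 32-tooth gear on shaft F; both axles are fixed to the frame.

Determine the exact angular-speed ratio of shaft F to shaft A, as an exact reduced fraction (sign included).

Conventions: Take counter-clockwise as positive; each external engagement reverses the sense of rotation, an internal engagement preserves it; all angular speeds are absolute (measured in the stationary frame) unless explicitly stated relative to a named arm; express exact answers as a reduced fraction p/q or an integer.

-825/217

class = fixed-axis compound train [5 meshes; 5 ratios multiply, 5 sense flips]
mesh 1 [65T→65T]: running ratio 1, sense −
mesh 2 [66T→40T]: running ratio 33/20, sense +
mesh 3 [50T→62T]: running ratio 165/124, sense −
mesh 4 [80T→28T]: running ratio 825/217, sense +
mesh 5 [32T→32T]: running ratio 825/217, sense −
ω_out/ω_in = -825/217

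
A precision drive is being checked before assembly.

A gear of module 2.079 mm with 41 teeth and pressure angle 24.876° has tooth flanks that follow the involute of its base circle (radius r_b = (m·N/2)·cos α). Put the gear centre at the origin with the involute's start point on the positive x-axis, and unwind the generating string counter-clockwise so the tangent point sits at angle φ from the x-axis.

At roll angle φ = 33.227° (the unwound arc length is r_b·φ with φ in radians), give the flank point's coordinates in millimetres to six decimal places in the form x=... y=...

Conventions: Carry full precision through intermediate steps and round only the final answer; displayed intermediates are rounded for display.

x=44.630476 y=2.430126

topology: single-mesh involute geometry — m = 2.079, N = 41
pitch radius r_p = m·N/2 = 2.079·41/2 = 42.619500
base radius r_b = r_p·cos α = 42.619500·cos 24.876° = 38.665275
roll angle φ = 33.227° = 0.57992055 rad
x = r_b·(cos φ + φ·sin φ) = 44.630476
y = r_b·(sin φ − φ·cos φ) = 2.430126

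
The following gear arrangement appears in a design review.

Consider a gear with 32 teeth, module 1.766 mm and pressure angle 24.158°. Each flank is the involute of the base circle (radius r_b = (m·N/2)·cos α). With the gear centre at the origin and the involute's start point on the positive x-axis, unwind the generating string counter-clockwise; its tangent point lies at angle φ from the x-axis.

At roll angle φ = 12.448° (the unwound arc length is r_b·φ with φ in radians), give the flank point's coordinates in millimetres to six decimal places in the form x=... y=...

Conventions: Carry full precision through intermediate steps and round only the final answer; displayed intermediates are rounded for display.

x=26.382645 y=0.087713

topology: single-mesh involute geometry — m = 1.766, N = 32
pitch radius r_p = m·N/2 = 1.766·32/2 = 28.256000
base radius r_b = r_p·cos α = 28.256000·cos 24.158° = 25.781350
roll angle φ = 12.448° = 0.21725859 rad
x = r_b·(cos φ + φ·sin φ) = 26.382645
y = r_b·(sin φ − φ·cos φ) = 0.087713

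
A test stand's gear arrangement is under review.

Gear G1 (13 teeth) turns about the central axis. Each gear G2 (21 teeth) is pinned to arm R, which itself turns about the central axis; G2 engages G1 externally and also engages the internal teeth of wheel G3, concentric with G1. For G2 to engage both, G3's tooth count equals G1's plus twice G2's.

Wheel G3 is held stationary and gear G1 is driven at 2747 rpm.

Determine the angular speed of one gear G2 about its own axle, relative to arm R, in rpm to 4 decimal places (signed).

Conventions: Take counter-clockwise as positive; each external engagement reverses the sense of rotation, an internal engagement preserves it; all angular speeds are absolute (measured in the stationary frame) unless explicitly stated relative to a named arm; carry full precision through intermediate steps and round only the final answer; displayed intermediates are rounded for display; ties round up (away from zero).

-1375.4237 rpm

class = planetary set [G3 = 13+2·21 = 55; Willis about the carrier]
normalise by the input: solve with ω_sun = 1, then scale by 2747 rpm
ring teeth: 13 + 2·21 = 55
13(ω_sun−ω_arm) = −55(ω_ring−ω_arm),  ω_ring = 0, ω_sun = 1
13(1−ω_arm) = −55(0−ω_arm)  ⇒  68·ω_arm = 13  ⇒  ω_arm = 13/68
sun–planet mesh: 13·(1−13/68) = −21·(ω_p−ω_arm)  ⇒  ω_p−ω_arm = -715/1428
scale: ω_p−ω_arm = -715/1428 × 2747 rpm = -1375.4237 rpm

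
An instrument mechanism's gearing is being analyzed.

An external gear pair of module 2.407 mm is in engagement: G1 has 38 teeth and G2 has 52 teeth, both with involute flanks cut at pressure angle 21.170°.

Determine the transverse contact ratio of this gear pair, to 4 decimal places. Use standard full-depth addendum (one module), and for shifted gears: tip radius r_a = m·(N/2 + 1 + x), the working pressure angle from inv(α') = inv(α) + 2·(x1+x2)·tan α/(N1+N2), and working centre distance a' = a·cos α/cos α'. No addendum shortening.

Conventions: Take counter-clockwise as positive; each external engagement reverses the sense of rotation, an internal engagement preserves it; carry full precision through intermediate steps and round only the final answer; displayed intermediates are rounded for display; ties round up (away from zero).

1.6754

topology: single-mesh involute geometry — m = 2.407, 38T/52T pair
base radii: r_b1 = 42.646618, r_b2 = 58.358530
tip radii: r_a1 = 48.140000, r_a2 = 64.989000
no profile shift: α' = α, a' = a
action lengths: √(r_a1²−r_b1²) = 22.332165, √(r_a2²−r_b2²) = 28.598114
base pitch p_b = π·m·cos α = 7.051490
CR = (22.332165 + 28.598114 − 108.315000·sin 21.17000°)/7.051490 = 1.675362
contact ratio ≈ 1.6754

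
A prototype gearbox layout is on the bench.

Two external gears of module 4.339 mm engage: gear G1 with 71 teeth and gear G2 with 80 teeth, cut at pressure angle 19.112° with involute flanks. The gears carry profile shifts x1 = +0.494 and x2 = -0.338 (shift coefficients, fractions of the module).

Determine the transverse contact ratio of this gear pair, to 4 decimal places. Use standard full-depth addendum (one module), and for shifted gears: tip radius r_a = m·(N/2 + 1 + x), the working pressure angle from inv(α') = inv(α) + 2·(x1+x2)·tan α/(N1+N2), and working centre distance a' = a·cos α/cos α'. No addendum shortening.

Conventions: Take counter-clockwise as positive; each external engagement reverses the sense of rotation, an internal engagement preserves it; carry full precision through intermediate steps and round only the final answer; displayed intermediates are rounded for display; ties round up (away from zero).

recognized (one external pair, fixed centres): single-mesh tooth geometry, m = 4.339, N1 = 71, N2 = 80
base radii: r_b1 = 145.544174, r_b2 = 163.993435
tip radii: r_a1 = 160.516966, r_a2 = 176.432418
inv(α') = inv(19.112°) + 2·(+0.494-0.338)·tan α/(71+80) = 0.01366427  ⇒  α' = 19.44726°
a' = a·cos α / cos α' = 327.5945·cos 19.112°/cos 19.44726° = 328.265701
action lengths: √(r_a1²−r_b1²) = 67.694829, √(r_a2²−r_b2²) = 65.073431
base pitch p_b = π·m·cos α = 12.880014
CR = (67.694829 + 65.073431 − 328.265701·sin 19.44726°)/12.880014 = 1.822654
contact ratio ≈ 1.8227

1.8227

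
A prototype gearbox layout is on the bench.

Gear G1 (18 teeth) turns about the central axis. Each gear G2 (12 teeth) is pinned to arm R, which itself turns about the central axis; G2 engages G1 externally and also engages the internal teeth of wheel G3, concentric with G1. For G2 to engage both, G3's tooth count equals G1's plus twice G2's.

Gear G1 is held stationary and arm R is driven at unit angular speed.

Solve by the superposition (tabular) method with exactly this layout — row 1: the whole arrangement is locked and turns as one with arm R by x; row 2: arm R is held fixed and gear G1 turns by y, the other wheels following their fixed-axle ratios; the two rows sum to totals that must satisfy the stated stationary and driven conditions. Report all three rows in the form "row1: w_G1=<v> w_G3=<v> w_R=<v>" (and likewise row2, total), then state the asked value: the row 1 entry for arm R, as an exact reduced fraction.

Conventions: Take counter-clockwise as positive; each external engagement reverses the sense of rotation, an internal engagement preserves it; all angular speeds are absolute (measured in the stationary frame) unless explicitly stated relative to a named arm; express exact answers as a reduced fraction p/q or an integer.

row1: w_G1=1 w_G3=1 w_R=1
row2: w_G1=-1 w_G3=3/7 w_R=0
total: w_G1=0 w_G3=10/7 w_R=1
asked value: 1

planetary set (18T centre, 12T on arm, 42T internal) — Willis relation
row 1 (train locked, turned with arm): all members turn x
row 2: sun turns y, ring = −(18/42)·y, arm 0
boundary: total ω_sun = x + y = 0 and total ω_arm = x = 1  ⇒  y = -1, x = 1
row 2 ring = −(18/42)·(-1) = 3/7
totals (row 1 + row 2): sun 1 + (-1) = 0, ring 1 + 3/7 = 10/7, arm 1 + 0 = 1
asked cell (row1, arm) = 1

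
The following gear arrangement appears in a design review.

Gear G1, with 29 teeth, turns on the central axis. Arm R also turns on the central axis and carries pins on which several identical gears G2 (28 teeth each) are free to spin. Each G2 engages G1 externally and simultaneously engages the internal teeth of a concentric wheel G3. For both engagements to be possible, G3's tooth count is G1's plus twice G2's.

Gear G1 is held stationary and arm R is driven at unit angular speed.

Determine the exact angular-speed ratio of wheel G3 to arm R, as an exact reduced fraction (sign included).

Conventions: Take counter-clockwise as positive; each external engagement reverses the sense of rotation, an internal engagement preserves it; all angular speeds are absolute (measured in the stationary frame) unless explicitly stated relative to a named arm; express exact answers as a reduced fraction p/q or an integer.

planetary set (29T centre, 28T on arm, 85T internal) — Willis relation
ring teeth: 29 + 2·28 = 85
29(ω_sun−ω_arm) = −85(ω_ring−ω_arm),  ω_sun = 0, ω_arm = 1
ω_ring = 1 − (29/85)(0−1) = 114/85
ω_out/ω_in = 114/85

114/85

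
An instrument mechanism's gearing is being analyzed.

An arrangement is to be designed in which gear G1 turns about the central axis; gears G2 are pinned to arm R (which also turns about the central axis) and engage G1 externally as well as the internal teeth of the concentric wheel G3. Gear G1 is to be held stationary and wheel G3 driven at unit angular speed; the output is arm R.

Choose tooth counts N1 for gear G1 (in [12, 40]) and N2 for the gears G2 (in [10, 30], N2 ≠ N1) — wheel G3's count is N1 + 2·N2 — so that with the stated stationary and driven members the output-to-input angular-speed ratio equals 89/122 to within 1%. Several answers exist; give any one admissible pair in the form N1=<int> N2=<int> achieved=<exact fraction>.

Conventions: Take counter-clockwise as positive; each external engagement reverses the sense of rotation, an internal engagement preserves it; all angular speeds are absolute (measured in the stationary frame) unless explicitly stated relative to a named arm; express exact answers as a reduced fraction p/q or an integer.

N1=33 N2=28 achieved=89/122

topology: planetary set — design target 89/122, arm = carrier (Willis)
Willis with ω_sun = 0: ω_arm/ω_ring = N3/(N1+N3); set equal to 89/122  ⇒  N3/N1 = (89/122)/(1 − 89/122) = 89/33
N3 = N1 + 2·N2  ⇒  N2/N1 = (N3/N1 − 1)/2 = (89/33 − 1)/2 = 28/33
smallest multiple with N1 ≥ 12 and N2 ≥ 10: k = 1  ⇒  N1 = 1·33 = 33, N2 = 1·28 = 28 (N1 ≤ 40, N2 ≤ 30, N2 ≠ N1 ✓), N3 = 33 + 2·28 = 89
check: N3/(N1+N3) with N1 = 33, N3 = 89 gives 89/122; |achieved − target| = 0 ≤ 89/12200 ✓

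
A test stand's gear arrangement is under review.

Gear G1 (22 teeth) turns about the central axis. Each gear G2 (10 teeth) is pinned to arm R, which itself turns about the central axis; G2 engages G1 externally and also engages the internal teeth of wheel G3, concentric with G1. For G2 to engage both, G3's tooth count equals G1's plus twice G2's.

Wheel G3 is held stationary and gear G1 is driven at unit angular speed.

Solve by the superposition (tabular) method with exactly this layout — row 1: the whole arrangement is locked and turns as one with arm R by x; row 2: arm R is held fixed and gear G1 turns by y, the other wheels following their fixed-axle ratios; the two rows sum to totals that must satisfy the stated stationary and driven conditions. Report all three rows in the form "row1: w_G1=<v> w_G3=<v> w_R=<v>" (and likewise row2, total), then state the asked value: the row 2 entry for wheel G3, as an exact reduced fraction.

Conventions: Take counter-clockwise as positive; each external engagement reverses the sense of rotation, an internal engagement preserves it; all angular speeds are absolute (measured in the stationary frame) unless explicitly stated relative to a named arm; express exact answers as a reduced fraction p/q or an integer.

row1: w_G1=11/32 w_G3=11/32 w_R=11/32
row2: w_G1=21/32 w_G3=-11/32 w_R=0
total: w_G1=1 w_G3=0 w_R=11/32
asked value: -11/32

topology: planetary set — G1 22T / G2 10T / G3 42T, arm = carrier (Willis)
superposition row 1 [locked train]: every member turns x
row 2 (arm held, sun turns y): ω_ring = −(22/42)·y, ω_arm = 0
boundary: total ω_ring = x − (22/42)·y = 0 and total ω_sun = x + y = 1  ⇒  y = 21/32, x = 11/32
row 2 ring = −(22/42)·21/32 = -11/32
totals (row 1 + row 2): sun 11/32 + 21/32 = 1, ring 11/32 + (-11/32) = 0, arm 11/32 + 0 = 11/32
asked cell (row2, ring) = -11/32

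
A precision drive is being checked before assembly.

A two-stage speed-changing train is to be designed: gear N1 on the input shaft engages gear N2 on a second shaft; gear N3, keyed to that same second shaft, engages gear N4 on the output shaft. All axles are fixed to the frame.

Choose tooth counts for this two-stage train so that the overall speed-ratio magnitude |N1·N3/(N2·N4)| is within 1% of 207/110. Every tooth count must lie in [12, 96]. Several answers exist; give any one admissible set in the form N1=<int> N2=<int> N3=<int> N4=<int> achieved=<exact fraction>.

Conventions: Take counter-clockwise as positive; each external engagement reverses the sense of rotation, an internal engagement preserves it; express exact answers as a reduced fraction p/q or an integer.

topology: fixed-axis compound train — 2 stages, target 207/110
target = 207/110 in lowest terms: an exact hit needs N1·N3 = k·207 and N2·N4 = k·110 for one integer k, every count in [12, 96]; additionally prefer no 1:1 stage (N1 ≠ N2, N3 ≠ N4)
k = 1…2: no 1:1-free in-range split of k·207 and k·110 into factor pairs; take k = 3
k = 3: N1·N3 = 621 = 23·27, N2·N4 = 330 = 15·22
achieved = 23·27/(15·22) = 207/110; |achieved − target| = 0 ≤ 207/11000 ✓

N1=23 N2=15 N3=27 N4=22 achieved=207/110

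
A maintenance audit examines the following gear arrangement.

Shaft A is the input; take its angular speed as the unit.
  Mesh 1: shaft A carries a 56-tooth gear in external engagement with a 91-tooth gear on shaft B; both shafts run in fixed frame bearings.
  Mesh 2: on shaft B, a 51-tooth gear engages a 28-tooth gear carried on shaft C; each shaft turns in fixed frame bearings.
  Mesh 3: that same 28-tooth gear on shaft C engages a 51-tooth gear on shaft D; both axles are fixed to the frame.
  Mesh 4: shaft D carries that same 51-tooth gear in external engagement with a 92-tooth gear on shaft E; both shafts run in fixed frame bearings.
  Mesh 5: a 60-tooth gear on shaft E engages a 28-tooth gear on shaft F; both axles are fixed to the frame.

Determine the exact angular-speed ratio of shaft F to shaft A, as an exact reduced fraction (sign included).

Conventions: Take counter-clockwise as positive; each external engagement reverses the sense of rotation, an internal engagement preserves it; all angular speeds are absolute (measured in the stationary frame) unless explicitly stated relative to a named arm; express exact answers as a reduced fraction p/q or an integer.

class = fixed-axis compound train [5 meshes; 5 ratios multiply, 5 sense flips]
mesh 1 [56T→91T]: running ratio 8/13, sense −
mesh 2 [51T→28T]: running ratio 102/91, sense +
mesh 3 [28T→51T]: running ratio 8/13, sense −
mesh 4 [51T→92T]: running ratio 102/299, sense +
mesh 5 [60T→28T]: running ratio 1530/2093, sense −
ω_out/ω_in = -1530/2093

-1530/2093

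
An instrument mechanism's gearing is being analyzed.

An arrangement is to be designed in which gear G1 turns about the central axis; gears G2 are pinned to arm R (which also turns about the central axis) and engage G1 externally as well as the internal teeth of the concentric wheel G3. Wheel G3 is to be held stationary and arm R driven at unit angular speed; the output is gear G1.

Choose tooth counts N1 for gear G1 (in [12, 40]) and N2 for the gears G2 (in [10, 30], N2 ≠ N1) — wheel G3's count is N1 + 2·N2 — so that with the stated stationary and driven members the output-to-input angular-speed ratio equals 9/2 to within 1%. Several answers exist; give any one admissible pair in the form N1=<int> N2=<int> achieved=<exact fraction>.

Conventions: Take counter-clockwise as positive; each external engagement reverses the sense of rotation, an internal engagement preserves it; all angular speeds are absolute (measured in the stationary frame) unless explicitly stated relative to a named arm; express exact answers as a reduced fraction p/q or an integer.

N1=12 N2=15 achieved=9/2

class = planetary set [ratio 9/2 wanted; Willis about the carrier]
Willis with ω_ring = 0: ω_sun/ω_arm = (N1+N3)/N1; set equal to 9/2  ⇒  N3/N1 = 9/2 − 1 = 7/2
N3 = N1 + 2·N2  ⇒  N2/N1 = (N3/N1 − 1)/2 = (7/2 − 1)/2 = 5/4
smallest multiple with N1 ≥ 12 and N2 ≥ 10: k = 3  ⇒  N1 = 3·4 = 12, N2 = 3·5 = 15 (N1 ≤ 40, N2 ≤ 30, N2 ≠ N1 ✓), N3 = 12 + 2·15 = 42
check: (N1+N3)/N1 with N1 = 12, N3 = 42 gives 9/2; |achieved − target| = 0 ≤ 9/200 ✓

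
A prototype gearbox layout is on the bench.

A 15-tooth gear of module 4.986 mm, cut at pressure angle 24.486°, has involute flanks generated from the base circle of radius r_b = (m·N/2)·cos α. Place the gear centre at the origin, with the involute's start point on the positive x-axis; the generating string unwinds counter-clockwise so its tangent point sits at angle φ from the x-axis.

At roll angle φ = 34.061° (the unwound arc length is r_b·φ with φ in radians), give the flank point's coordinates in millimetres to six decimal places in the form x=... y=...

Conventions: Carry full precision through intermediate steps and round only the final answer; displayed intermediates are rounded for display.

topology: single-mesh involute geometry — m = 4.986, N = 15
pitch radius r_p = m·N/2 = 4.986·15/2 = 37.395000
base radius r_b = r_p·cos α = 37.395000·cos 24.486° = 34.031790
roll angle φ = 34.061° = 0.59447660 rad
x = r_b·(cos φ + φ·sin φ) = 39.524295
y = r_b·(sin φ − φ·cos φ) = 2.300072

x=39.524295 y=2.300072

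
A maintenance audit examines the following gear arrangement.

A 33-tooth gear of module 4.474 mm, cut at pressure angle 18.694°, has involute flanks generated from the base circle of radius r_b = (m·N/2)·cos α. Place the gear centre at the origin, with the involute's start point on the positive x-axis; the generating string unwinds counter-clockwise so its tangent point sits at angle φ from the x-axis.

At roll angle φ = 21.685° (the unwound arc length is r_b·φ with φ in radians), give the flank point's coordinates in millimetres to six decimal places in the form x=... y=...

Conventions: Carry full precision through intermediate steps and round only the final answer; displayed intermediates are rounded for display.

x=74.756803 y=1.245653

recognized (one wheel, involute flank): single-mesh tooth geometry, m = 4.474, N = 33
pitch radius r_p = m·N/2 = 4.474·33/2 = 73.821000
base radius r_b = r_p·cos α = 73.821000·cos 18.694° = 69.926488
roll angle φ = 21.685° = 0.37847465 rad
x = r_b·(cos φ + φ·sin φ) = 74.756803
y = r_b·(sin φ − φ·cos φ) = 1.245653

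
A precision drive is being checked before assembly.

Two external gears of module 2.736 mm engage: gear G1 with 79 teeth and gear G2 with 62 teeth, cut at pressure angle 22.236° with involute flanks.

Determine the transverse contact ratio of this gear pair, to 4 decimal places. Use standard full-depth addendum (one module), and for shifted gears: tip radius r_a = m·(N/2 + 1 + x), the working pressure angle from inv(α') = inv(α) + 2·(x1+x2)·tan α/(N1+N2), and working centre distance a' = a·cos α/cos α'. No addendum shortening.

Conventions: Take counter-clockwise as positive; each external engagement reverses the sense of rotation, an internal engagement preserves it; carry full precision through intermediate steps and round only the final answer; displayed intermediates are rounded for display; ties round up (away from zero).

single-mesh involute tooth geometry (79T engaging 62T at module 2.736)
base radii: r_b1 = 100.035009, r_b2 = 78.508488
tip radii: r_a1 = 110.808000, r_a2 = 87.552000
no profile shift: α' = α, a' = a
action lengths: √(r_a1²−r_b1²) = 47.659309, √(r_a2²−r_b2²) = 38.752677
base pitch p_b = π·m·cos α = 7.956184
CR = (47.659309 + 38.752677 − 192.888000·sin 22.23600°)/7.956184 = 1.686592
contact ratio ≈ 1.6866

1.6866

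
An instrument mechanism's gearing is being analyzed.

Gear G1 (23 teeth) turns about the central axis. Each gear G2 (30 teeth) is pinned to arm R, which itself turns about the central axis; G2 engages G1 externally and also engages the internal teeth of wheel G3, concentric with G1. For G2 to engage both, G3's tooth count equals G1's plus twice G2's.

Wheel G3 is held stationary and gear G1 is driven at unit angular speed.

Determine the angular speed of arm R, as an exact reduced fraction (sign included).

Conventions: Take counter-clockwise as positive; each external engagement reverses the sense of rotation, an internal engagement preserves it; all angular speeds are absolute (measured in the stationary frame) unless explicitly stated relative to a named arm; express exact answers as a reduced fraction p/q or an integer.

23/106

class = planetary set [G3 = 23+2·30 = 83; Willis about the carrier]
ring teeth: 23 + 2·30 = 83
23(ω_sun−ω_arm) = −83(ω_ring−ω_arm),  ω_ring = 0, ω_sun = 1
23(1−ω_arm) = −83(0−ω_arm)  ⇒  106·ω_arm = 23  ⇒  ω_arm = 23/106
exact speed ratio = 23/106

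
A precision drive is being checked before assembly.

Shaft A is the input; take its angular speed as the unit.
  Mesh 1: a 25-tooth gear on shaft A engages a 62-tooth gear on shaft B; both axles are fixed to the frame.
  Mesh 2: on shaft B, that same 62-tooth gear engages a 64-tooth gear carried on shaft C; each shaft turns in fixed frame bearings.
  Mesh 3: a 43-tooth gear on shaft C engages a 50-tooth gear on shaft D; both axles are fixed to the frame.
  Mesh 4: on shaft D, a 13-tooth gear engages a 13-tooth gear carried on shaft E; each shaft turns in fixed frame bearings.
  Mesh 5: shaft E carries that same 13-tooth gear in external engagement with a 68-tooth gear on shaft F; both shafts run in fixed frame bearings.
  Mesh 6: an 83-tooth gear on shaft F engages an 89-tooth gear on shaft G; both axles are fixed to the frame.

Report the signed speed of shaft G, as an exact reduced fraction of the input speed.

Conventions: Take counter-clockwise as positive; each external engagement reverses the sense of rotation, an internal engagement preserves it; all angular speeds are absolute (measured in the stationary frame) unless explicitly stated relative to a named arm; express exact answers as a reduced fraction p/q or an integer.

46397/774656

6-mesh fixed-axis compound train (all bearings frame-fixed)
mesh 1 [25T→62T]: |ω|/ω_in = 1×25/62 = 25/62, sense flips to −
mesh 2 [62T→64T]: |ω|/ω_in = (25/62)×62/64 = 25/64, sense flips to +
mesh 3 [43T→50T]: |ω|/ω_in = (25/64)×43/50 = 43/128, sense flips to −
mesh 4 [13T→13T]: |ω|/ω_in = (43/128)×13/13 = 43/128, sense flips to +
mesh 5 [13T→68T]: |ω|/ω_in = (43/128)×13/68 = 559/8704, sense flips to −
mesh 6 [83T→89T]: |ω|/ω_in = (559/8704)×83/89 = 46397/774656, sense flips to +
signed output speed (× input speed) = 46397/774656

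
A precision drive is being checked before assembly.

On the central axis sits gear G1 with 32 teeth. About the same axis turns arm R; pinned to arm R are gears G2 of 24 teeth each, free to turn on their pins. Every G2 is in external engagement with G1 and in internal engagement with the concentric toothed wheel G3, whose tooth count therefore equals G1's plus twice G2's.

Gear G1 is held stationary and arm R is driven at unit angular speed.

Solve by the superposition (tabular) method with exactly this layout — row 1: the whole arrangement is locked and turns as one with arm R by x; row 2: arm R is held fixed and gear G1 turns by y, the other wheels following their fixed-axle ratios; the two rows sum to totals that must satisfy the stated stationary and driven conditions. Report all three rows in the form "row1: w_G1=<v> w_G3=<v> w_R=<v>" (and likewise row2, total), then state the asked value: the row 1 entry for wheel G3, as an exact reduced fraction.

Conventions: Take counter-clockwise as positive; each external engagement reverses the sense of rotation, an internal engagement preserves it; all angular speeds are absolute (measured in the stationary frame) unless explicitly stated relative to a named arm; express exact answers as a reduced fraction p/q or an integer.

planetary set (32T centre, 24T on arm, 80T internal) — Willis relation
row 1 — lock + rotate with arm: ω_sun = ω_ring = ω_arm = x
row 2 — arm fixed, fixed-axis ratios: sun y, ring −(32/80)·y, arm 0
boundary: total ω_sun = x + y = 0 and total ω_arm = x = 1  ⇒  y = -1, x = 1
row 2 ring = −(32/80)·(-1) = 2/5
totals (row 1 + row 2): sun 1 + (-1) = 0, ring 1 + 2/5 = 7/5, arm 1 + 0 = 1
asked cell (row1, ring) = 1

row1: w_G1=1 w_G3=1 w_R=1
row2: w_G1=-1 w_G3=2/5 w_R=0
total: w_G1=0 w_G3=7/5 w_R=1
asked value: 1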